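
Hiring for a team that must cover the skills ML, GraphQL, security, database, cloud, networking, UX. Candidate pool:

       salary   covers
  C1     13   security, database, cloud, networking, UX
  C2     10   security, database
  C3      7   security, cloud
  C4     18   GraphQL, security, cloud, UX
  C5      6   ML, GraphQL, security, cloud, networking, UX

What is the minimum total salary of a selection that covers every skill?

C2, C5 cover every skill at salary 10 + 6 = 16.
Any cover uses at least 2 candidates; among all covering selections none totals below 16.

16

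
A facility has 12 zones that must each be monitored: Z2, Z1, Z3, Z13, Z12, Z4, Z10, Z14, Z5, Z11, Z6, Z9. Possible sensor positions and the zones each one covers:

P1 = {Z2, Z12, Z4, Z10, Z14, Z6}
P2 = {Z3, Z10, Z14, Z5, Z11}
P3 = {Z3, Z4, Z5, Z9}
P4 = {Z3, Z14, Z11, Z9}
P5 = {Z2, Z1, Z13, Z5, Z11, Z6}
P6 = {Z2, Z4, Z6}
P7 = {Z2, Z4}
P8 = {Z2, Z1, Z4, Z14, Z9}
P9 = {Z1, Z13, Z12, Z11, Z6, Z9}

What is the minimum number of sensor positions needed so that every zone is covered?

3

P1, P2, P9 together cover {Z2, Z1, Z3, Z13, Z12, Z4, Z10, Z14, Z5, Z11, Z6, Z9} — every zone.
No 2 of the 9 sensor positions cover everything (all 36 pairs fall short), so 3 is minimum.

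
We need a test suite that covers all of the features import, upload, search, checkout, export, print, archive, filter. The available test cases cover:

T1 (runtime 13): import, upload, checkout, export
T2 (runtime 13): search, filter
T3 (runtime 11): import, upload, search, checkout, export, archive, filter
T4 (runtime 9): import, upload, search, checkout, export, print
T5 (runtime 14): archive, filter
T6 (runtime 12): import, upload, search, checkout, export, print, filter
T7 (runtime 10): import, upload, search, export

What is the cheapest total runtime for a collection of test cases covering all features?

T3, T4 cover every feature at runtime 11 + 9 = 20.
Any cover uses at least 2 test cases; among all covering selections none totals below 20.

20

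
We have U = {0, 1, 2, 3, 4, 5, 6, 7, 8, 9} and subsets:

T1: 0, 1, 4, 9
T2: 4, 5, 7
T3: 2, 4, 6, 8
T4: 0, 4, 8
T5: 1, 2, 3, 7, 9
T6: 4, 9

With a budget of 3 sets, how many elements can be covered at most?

9

Choosing T1, T2, T3 covers {0, 1, 2, 4, 5, 6, 7, 8, 9} — 9 elements.
No choice of 3 sets does better; here 3 is left uncovered.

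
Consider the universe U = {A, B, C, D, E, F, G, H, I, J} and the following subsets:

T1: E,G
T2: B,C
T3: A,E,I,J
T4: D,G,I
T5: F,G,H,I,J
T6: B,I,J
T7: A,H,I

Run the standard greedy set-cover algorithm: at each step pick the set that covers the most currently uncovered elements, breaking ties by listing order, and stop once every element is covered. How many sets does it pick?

Pick 1: T5 covers 5 new elements (F, G, H, I, J).
Pick 2: T2 covers 2 new elements (B, C).
Pick 3: T3 covers 2 new elements (A, E).
Pick 4: T4 covers 1 new elements (D).
Greedy uses 4 sets.

4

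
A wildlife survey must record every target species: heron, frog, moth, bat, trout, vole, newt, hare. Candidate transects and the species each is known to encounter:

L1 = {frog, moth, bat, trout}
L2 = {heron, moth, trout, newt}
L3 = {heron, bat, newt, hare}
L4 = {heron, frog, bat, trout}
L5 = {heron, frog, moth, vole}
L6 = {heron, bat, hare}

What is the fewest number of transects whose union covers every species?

L1, L3, L5 together cover {heron, frog, moth, bat, trout, vole, newt, hare} — every species.
No 2 of the 6 transects cover everything (all 15 pairs fall short), so 3 is minimum.

3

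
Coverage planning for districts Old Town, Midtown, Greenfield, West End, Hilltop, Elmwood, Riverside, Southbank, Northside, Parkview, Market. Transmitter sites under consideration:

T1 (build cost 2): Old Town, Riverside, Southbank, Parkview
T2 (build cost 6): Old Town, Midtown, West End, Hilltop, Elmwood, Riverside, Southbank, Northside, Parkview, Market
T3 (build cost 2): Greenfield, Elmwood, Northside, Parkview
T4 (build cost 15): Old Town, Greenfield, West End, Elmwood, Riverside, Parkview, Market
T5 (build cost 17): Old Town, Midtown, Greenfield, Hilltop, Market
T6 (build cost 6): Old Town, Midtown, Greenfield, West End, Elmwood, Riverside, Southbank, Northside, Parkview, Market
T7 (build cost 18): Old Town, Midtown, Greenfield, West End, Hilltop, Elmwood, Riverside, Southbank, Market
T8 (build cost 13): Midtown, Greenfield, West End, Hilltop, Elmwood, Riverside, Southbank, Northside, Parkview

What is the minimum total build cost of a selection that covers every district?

T2, T3 cover every district at build cost 6 + 2 = 8.
Any cover uses at least 2 transmitter sites; among all covering selections none totals below 8.
Greedy by coverage-per-build cost would pick T1, T3, T2 for 10 — worse than the optimum 8.

8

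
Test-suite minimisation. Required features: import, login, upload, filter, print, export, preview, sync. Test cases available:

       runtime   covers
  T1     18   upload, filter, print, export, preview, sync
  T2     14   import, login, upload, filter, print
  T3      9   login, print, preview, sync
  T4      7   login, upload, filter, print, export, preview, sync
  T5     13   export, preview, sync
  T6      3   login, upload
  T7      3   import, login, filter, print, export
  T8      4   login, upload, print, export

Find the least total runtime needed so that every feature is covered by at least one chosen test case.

T4, T7 cover every feature at runtime 7 + 3 = 10.
Any cover uses at least 2 test cases; among all covering selections none totals below 10.

10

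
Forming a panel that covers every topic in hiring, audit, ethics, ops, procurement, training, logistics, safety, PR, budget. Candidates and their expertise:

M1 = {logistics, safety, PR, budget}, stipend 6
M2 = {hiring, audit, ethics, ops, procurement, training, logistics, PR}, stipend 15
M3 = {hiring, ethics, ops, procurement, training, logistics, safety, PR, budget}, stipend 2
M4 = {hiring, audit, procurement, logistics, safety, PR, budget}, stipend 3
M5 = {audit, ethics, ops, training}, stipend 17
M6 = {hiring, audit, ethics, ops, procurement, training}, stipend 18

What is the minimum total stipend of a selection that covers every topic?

M3, M4 cover every topic at stipend 2 + 3 = 5.
Any cover uses at least 2 members; among all covering selections none totals below 5.

5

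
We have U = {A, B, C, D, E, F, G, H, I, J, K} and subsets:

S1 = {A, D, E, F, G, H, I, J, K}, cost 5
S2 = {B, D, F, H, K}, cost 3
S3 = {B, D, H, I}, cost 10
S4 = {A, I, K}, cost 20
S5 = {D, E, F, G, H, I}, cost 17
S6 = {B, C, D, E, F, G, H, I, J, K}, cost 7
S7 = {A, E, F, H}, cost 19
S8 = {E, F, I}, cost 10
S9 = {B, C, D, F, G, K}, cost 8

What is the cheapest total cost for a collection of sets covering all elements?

12

S1, S6 cover every element at cost 5 + 7 = 12.
Any cover uses at least 2 sets; among all covering selections none totals below 12.
Greedy by coverage-per-cost would pick S1, S2, S6 for 15 — worse than the optimum 12.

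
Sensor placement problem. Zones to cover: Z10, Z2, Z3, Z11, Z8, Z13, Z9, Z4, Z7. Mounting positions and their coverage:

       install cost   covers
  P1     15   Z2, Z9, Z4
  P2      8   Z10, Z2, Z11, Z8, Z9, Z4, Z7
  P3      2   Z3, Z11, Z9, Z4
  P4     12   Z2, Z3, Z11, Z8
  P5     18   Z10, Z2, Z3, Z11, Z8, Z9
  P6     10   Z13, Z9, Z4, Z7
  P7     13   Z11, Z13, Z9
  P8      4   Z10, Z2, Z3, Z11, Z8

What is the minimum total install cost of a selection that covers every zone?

P6, P8 cover every zone at install cost 10 + 4 = 14.
Any cover uses at least 2 sensor positions; among all covering selections none totals below 14.

14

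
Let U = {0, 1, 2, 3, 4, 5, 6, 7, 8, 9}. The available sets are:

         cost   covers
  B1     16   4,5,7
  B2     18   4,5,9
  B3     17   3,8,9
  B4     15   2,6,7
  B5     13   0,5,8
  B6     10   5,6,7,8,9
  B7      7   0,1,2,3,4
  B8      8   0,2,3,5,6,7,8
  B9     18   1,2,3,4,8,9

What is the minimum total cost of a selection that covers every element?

17

B6, B7 cover every element at cost 10 + 7 = 17.
Any cover uses at least 2 sets; among all covering selections none totals below 17.
Greedy by coverage-per-cost would pick B8, B7, B6 for 25 — worse than the optimum 17.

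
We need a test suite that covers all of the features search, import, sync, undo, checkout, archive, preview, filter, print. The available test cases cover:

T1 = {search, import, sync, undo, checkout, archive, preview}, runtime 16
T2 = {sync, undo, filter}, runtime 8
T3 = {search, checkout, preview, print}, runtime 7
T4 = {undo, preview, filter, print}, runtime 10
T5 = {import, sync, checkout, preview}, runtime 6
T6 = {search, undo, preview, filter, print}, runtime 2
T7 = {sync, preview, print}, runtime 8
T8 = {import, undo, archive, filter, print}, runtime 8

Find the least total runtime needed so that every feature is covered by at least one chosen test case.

T5, T6, T8 cover every feature at runtime 6 + 2 + 8 = 16.
Any cover uses at least 2 test cases; among all covering selections none totals below 16.

16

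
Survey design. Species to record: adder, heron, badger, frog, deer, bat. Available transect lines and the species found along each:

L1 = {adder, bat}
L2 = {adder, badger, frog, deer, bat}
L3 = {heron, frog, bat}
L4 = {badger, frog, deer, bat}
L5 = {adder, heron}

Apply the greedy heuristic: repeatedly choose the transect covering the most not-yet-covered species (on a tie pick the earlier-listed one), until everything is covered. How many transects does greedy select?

Pick 1: L2 covers 5 new species (adder, badger, frog, deer, bat).
Pick 2: L3 covers 1 new species (heron).
Greedy uses 2 transects.

2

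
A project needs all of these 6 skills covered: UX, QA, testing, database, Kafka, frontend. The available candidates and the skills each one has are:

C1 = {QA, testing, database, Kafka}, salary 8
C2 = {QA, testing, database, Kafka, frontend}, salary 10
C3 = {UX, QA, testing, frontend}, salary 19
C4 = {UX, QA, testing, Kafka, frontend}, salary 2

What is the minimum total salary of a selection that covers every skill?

C1, C4 cover every skill at salary 8 + 2 = 10.
Any cover uses at least 2 candidates; among all covering selections none totals below 10.

10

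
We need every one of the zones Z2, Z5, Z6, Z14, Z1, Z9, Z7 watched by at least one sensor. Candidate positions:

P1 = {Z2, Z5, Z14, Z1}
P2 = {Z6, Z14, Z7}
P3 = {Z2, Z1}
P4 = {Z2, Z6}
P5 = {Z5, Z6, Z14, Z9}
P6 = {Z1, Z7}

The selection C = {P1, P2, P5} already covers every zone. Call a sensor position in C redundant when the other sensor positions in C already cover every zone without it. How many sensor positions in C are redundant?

Drop P1: Z2, Z1 uncovered — not redundant.
Drop P2: Z7 uncovered — not redundant.
Drop P5: Z9 uncovered — not redundant.
None of the sensor positions in C is redundant.

0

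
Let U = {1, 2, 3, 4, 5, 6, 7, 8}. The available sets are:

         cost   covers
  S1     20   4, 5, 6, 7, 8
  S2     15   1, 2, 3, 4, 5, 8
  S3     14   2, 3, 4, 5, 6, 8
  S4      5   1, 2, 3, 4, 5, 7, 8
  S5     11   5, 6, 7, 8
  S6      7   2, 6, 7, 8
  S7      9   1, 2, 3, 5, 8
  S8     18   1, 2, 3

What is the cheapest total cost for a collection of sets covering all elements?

12

S4, S6 cover every element at cost 5 + 7 = 12.
Any cover uses at least 2 sets; among all covering selections none totals below 12.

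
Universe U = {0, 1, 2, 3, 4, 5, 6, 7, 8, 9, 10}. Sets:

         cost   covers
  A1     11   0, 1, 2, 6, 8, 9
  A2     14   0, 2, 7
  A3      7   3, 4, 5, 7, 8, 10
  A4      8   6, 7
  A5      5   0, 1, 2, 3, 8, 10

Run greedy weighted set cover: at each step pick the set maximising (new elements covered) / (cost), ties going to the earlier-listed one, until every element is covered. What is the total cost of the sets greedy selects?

23

Pick 1: A5 adds 6 new (0, 1, 2, 3, 8, 10) at cost 5 (ratio 6/5).
Pick 2: A3 adds 3 new (4, 5, 7) at cost 7 (ratio 3/7).
Pick 3: A1 adds 2 new (6, 9) at cost 11 (ratio 2/11).
Greedy total cost: 5 + 7 + 11 = 23. (The true optimum is 18, so greedy overshoots here.)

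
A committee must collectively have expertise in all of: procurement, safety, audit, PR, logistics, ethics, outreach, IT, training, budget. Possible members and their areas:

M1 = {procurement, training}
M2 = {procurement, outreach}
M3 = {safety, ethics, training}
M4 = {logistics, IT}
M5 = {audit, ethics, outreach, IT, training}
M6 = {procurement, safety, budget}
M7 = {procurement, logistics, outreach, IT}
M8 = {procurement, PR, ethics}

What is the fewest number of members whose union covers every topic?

4

M4, M5, M6, M8 together cover {procurement, safety, audit, PR, logistics, ethics, outreach, IT, training, budget} — every topic.
No 3 of the 8 members cover everything (all 56 triples fall short), so 4 is minimum.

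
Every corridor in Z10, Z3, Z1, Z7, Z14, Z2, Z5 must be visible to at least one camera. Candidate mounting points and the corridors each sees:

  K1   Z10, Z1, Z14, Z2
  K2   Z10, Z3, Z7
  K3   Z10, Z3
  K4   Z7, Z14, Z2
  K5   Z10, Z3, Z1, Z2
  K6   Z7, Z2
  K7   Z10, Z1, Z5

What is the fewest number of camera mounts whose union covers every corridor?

K1, K2, K7 together cover {Z10, Z3, Z1, Z7, Z14, Z2, Z5} — every corridor.
No 2 of the 7 camera mounts cover everything (all 21 pairs fall short), so 3 is minimum.

3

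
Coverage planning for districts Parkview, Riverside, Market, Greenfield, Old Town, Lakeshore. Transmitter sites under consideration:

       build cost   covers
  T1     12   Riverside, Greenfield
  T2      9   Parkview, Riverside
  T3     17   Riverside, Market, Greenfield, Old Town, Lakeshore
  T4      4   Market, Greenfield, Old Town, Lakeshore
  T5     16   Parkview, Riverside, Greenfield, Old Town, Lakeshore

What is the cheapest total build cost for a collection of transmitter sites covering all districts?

T2, T4 cover every district at build cost 9 + 4 = 13.
Any cover uses at least 2 transmitter sites; among all covering selections none totals below 13.

13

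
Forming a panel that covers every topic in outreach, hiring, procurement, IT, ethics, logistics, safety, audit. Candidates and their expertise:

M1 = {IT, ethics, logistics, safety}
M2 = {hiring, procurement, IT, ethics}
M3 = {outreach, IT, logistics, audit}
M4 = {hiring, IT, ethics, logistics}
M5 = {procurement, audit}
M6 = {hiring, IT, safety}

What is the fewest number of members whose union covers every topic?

3

M1, M2, M3 together cover {outreach, hiring, procurement, IT, ethics, logistics, safety, audit} — every topic.
No 2 of the 6 members cover everything (all 15 pairs fall short), so 3 is minimum.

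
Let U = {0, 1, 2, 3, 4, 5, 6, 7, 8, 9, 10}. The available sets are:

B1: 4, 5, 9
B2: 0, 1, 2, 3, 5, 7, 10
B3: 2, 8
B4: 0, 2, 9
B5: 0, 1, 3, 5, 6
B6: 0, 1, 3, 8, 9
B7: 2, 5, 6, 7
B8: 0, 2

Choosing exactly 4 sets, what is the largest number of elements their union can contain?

Choosing B1, B2, B3, B5 covers {0, 1, 2, 3, 4, 5, 6, 7, 8, 9, 10} — 11 elements.
That is all 11 elements.

11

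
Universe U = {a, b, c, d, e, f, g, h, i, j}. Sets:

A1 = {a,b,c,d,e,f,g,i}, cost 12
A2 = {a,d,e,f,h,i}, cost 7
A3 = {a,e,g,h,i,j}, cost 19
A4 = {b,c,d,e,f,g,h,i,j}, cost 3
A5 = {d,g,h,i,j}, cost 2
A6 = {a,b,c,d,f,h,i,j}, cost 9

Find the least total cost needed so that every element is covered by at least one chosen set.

A2, A4 cover every element at cost 7 + 3 = 10.
Any cover uses at least 2 sets; among all covering selections none totals below 10.

10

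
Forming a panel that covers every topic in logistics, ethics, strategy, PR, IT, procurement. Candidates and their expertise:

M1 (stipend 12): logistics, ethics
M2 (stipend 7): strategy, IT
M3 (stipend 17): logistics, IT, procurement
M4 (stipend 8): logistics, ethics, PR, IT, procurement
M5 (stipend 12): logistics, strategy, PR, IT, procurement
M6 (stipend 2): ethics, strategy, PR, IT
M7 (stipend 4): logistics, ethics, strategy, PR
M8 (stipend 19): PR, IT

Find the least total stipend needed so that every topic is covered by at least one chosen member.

10

M4, M6 cover every topic at stipend 8 + 2 = 10.
Any cover uses at least 2 members; among all covering selections none totals below 10.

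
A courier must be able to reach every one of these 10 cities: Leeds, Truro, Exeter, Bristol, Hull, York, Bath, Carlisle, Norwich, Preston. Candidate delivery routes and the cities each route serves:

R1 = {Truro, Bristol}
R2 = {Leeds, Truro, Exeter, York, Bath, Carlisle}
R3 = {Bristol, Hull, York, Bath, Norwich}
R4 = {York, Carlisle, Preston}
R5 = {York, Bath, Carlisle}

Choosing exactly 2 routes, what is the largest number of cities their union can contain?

9

Choosing R2, R3 covers {Leeds, Truro, Exeter, Bristol, Hull, York, Bath, Carlisle, Norwich} — 9 cities.
No choice of 2 routes does better; here Preston is left uncovered.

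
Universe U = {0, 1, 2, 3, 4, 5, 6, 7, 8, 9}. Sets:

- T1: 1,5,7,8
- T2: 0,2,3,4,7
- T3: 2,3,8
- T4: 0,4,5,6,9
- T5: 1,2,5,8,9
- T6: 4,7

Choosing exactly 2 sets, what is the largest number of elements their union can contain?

Choosing T2, T5 covers {0, 1, 2, 3, 4, 5, 7, 8, 9} — 9 elements.
No choice of 2 sets does better; here 6 is left uncovered.

9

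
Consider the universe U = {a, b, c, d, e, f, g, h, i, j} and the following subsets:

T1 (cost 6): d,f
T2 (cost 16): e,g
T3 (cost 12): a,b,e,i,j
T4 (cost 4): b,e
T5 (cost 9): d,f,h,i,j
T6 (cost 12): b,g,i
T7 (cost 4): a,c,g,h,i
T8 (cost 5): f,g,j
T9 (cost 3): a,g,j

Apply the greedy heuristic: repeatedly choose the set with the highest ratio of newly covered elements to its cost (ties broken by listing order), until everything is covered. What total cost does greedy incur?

19

Pick 1: T7 adds 5 new (a, c, g, h, i) at cost 4 (ratio 5/4).
Pick 2: T4 adds 2 new (b, e) at cost 4 (ratio 2/4).
Pick 3: T8 adds 2 new (f, j) at cost 5 (ratio 2/5).
Pick 4: T1 adds 1 new (d) at cost 6 (ratio 1/6).
Greedy total cost: 4 + 4 + 5 + 6 = 19. (The true optimum is 17, so greedy overshoots here.)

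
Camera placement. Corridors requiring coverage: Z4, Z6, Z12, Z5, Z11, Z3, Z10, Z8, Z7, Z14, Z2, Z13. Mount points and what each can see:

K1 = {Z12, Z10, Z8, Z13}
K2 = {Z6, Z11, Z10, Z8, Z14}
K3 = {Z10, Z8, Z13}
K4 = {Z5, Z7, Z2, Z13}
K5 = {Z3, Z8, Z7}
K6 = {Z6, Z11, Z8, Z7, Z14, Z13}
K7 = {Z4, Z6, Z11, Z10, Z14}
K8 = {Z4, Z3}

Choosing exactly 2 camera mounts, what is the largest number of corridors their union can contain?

9

Choosing K2, K4 covers {Z6, Z5, Z11, Z10, Z8, Z7, Z14, Z2, Z13} — 9 corridors.
No choice of 2 camera mounts does better; here Z4, Z12, Z3 are left uncovered.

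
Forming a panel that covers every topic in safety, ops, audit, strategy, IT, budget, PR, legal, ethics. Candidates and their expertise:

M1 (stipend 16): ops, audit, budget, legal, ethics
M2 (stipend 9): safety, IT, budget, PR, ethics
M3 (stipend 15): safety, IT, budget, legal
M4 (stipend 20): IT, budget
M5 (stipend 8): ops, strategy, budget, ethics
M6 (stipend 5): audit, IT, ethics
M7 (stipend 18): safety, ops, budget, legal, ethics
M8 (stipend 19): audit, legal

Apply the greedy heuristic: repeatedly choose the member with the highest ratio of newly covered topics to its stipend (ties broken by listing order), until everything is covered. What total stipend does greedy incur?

37

Pick 1: M6 adds 3 new (audit, IT, ethics) at stipend 5 (ratio 3/5).
Pick 2: M5 adds 3 new (ops, strategy, budget) at stipend 8 (ratio 3/8).
Pick 3: M2 adds 2 new (safety, PR) at stipend 9 (ratio 2/9).
Pick 4: M3 adds 1 new (legal) at stipend 15 (ratio 1/15).
Greedy total stipend: 5 + 8 + 9 + 15 = 37. (The true optimum is 33, so greedy overshoots here.)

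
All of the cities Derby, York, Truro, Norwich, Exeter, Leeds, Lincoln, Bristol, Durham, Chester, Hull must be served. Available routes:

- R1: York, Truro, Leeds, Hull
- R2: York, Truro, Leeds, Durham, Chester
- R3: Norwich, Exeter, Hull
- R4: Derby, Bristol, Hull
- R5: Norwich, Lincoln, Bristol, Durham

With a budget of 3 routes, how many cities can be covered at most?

Choosing R2, R3, R4 covers {Derby, York, Truro, Norwich, Exeter, Leeds, Bristol, Durham, Chester, Hull} — 10 cities.
No choice of 3 routes does better; here Lincoln is left uncovered.

10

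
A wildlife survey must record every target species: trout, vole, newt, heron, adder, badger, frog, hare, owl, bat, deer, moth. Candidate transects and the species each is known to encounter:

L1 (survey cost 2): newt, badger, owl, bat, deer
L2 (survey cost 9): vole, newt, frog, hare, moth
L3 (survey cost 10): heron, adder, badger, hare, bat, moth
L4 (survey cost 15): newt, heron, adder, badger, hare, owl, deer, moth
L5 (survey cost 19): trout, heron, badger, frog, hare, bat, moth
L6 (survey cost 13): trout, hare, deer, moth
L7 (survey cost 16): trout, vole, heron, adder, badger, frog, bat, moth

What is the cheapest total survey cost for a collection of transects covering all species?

27

L1, L2, L7 cover every species at survey cost 2 + 9 + 16 = 27.
Any cover uses at least 2 transects; among all covering selections none totals below 27.
Greedy by coverage-per-survey cost would pick L1, L2, L3, L6 for 34 — worse than the optimum 27.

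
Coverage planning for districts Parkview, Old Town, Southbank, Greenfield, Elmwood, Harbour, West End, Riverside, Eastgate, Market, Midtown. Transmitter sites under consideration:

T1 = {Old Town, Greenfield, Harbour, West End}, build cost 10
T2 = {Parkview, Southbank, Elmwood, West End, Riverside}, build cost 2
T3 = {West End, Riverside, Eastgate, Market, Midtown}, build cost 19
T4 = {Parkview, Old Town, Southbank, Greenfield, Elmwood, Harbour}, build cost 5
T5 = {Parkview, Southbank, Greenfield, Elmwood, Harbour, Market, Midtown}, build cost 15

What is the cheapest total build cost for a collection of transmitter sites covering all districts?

24

T3, T4 cover every district at build cost 19 + 5 = 24.
Any cover uses at least 2 transmitter sites; among all covering selections none totals below 24.
Greedy by coverage-per-build cost would pick T2, T4, T3 for 26 — worse than the optimum 24.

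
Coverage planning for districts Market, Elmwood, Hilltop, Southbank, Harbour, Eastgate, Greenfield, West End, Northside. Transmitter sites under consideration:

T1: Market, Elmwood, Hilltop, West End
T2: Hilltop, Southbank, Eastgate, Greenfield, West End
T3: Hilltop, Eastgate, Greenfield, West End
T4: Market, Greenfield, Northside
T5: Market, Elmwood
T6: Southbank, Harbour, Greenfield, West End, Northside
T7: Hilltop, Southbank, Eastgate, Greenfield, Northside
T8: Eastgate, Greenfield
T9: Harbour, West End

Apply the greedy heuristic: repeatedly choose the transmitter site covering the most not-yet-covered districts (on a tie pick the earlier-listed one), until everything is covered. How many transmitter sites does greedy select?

3

Pick 1: T2 covers 5 new districts (Hilltop, Southbank, Eastgate, Greenfield, West End).
Pick 2: T1 covers 2 new districts (Market, Elmwood).
Pick 3: T6 covers 2 new districts (Harbour, Northside).
Greedy uses 3 transmitter sites.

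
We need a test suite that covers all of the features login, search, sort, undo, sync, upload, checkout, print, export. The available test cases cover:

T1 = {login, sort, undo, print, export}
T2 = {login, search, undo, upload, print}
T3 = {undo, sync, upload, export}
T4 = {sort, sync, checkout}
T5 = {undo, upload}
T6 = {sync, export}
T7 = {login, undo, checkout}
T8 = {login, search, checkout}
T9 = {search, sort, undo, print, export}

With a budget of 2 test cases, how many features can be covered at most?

Choosing T2, T4 covers {login, search, sort, undo, sync, upload, checkout, print} — 8 features.
No choice of 2 test cases does better; here export is left uncovered.

8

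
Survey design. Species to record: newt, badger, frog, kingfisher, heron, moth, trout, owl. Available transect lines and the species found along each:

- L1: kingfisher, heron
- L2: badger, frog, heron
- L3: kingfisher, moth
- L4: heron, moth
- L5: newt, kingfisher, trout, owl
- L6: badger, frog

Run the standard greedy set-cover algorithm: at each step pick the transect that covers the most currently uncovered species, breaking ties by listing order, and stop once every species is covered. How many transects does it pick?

Pick 1: L5 covers 4 new species (newt, kingfisher, trout, owl).
Pick 2: L2 covers 3 new species (badger, frog, heron).
Pick 3: L3 covers 1 new species (moth).
Greedy uses 3 transects.

3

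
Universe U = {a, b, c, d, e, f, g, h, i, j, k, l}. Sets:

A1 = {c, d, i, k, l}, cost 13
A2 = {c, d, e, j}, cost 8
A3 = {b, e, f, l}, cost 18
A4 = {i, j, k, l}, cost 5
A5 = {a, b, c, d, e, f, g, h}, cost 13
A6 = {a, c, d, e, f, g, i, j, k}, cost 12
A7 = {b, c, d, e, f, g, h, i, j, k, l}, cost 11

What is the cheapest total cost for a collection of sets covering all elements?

A4, A5 cover every element at cost 5 + 13 = 18.
Any cover uses at least 2 sets; among all covering selections none totals below 18.
Greedy by coverage-per-cost would pick A7, A6 for 23 — worse than the optimum 18.

18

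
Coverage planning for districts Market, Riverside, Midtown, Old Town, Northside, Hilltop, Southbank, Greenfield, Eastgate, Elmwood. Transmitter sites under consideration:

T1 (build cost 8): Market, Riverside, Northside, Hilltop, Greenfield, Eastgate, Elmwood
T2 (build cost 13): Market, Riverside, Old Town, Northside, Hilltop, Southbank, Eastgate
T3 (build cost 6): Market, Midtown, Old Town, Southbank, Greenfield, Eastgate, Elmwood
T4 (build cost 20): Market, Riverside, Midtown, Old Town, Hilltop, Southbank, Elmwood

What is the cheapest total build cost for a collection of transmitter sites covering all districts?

14

T1, T3 cover every district at build cost 8 + 6 = 14.
Any cover uses at least 2 transmitter sites; among all covering selections none totals below 14.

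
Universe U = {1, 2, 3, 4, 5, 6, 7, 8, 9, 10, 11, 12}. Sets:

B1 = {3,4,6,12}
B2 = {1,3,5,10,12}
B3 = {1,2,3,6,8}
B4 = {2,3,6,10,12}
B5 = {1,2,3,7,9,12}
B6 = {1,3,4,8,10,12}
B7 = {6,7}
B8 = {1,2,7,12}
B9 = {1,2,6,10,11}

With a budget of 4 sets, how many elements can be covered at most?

12

Choosing B2, B5, B6, B9 covers {1, 2, 3, 4, 5, 6, 7, 8, 9, 10, 11, 12} — 12 elements.
That is all 12 elements.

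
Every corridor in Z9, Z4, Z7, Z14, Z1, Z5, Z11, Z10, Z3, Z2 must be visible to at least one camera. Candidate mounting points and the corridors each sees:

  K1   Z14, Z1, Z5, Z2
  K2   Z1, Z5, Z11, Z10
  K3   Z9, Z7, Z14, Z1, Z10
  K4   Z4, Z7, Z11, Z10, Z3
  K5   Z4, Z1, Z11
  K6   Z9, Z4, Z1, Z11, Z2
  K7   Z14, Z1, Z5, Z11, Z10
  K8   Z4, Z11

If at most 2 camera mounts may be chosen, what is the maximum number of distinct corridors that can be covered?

9

Choosing K1, K4 covers {Z4, Z7, Z14, Z1, Z5, Z11, Z10, Z3, Z2} — 9 corridors.
No choice of 2 camera mounts does better; here Z9 is left uncovered.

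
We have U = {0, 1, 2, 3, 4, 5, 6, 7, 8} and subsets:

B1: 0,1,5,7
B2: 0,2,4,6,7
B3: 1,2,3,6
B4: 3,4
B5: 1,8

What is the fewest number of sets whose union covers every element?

B1, B2, B3, B5 together cover {0, 1, 2, 3, 4, 5, 6, 7, 8} — every element.
No 3 of the 5 sets cover everything (all 10 triples fall short), so 4 is minimum.

4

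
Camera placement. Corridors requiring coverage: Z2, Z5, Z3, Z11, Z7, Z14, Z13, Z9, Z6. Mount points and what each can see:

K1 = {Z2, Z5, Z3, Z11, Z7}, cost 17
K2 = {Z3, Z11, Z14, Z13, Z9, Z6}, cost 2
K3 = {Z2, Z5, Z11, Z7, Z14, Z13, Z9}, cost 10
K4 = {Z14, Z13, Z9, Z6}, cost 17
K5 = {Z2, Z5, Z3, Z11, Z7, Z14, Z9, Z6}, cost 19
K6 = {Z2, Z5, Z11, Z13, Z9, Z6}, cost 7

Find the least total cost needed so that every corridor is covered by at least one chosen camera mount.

K2, K3 cover every corridor at cost 2 + 10 = 12.
Any cover uses at least 2 camera mounts; among all covering selections none totals below 12.

12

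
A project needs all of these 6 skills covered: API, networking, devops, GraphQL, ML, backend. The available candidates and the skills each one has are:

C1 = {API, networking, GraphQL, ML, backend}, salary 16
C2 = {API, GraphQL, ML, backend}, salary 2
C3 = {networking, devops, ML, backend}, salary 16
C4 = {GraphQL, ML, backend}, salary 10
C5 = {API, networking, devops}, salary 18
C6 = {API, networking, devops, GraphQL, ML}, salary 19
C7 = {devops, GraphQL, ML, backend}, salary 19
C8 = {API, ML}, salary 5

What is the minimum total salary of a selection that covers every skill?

18

C2, C3 cover every skill at salary 2 + 16 = 18.
Any cover uses at least 2 candidates; among all covering selections none totals below 18.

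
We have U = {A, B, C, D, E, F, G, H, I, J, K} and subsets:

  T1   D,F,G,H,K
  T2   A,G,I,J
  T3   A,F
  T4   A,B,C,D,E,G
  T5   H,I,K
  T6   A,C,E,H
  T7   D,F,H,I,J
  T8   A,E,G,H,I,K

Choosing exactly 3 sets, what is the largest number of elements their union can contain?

Choosing T1, T2, T4 covers {A, B, C, D, E, F, G, H, I, J, K} — 11 elements.
That is all 11 elements.

11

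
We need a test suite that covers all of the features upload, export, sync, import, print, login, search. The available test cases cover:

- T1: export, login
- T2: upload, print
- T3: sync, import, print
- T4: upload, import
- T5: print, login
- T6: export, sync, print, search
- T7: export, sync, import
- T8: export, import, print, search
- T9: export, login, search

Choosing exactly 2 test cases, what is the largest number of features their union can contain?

6

Choosing T3, T9 covers {export, sync, import, print, login, search} — 6 features.
No choice of 2 test cases does better; here upload is left uncovered.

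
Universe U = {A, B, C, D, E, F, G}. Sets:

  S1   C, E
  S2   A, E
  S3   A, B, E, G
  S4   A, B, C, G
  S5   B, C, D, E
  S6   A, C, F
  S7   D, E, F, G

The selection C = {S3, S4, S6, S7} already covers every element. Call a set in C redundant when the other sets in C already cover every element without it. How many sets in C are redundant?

3

Drop S3: the rest still cover every element — redundant.
Drop S4: the rest still cover every element — redundant.
Drop S6: the rest still cover every element — redundant.
Drop S7: D uncovered — not redundant.
3 redundant: S3, S4, S6.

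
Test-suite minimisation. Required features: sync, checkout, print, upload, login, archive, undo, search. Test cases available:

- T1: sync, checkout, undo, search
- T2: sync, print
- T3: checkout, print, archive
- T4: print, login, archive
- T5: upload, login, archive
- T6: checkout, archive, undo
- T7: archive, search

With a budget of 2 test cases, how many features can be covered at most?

Choosing T1, T4 covers {sync, checkout, print, login, archive, undo, search} — 7 features.
No choice of 2 test cases does better; here upload is left uncovered.

7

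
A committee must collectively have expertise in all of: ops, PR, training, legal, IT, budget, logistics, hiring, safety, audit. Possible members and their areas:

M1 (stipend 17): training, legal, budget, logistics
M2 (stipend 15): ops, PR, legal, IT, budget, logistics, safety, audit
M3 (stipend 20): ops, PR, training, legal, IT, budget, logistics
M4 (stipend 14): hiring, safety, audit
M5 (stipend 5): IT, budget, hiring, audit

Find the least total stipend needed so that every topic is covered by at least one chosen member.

M3, M4 cover every topic at stipend 20 + 14 = 34.
Any cover uses at least 2 members; among all covering selections none totals below 34.
Greedy by coverage-per-stipend would pick M5, M2, M1 for 37 — worse than the optimum 34.

34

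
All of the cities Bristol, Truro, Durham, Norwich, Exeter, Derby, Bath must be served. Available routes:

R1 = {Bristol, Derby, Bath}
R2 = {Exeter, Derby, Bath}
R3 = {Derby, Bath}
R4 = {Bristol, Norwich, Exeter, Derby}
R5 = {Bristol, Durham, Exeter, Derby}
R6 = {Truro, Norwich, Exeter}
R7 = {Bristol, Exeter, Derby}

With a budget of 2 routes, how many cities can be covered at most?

6

Choosing R1, R6 covers {Bristol, Truro, Norwich, Exeter, Derby, Bath} — 6 cities.
No choice of 2 routes does better; here Durham is left uncovered.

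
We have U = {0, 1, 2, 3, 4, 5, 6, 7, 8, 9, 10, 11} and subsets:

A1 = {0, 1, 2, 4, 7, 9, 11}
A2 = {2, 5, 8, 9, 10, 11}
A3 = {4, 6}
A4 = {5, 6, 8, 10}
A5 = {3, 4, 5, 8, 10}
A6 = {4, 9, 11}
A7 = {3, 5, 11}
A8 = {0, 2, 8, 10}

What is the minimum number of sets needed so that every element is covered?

A1, A3, A5 together cover {0, 1, 2, 3, 4, 5, 6, 7, 8, 9, 10, 11} — every element.
No 2 of the 8 sets cover everything (all 28 pairs fall short), so 3 is minimum.

3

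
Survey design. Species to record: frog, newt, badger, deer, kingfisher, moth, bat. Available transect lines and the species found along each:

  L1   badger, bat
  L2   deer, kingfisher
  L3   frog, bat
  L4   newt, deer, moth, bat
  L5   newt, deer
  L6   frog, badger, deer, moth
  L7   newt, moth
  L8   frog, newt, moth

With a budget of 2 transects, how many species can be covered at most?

Choosing L4, L6 covers {frog, newt, badger, deer, moth, bat} — 6 species.
No choice of 2 transects does better; here kingfisher is left uncovered.

6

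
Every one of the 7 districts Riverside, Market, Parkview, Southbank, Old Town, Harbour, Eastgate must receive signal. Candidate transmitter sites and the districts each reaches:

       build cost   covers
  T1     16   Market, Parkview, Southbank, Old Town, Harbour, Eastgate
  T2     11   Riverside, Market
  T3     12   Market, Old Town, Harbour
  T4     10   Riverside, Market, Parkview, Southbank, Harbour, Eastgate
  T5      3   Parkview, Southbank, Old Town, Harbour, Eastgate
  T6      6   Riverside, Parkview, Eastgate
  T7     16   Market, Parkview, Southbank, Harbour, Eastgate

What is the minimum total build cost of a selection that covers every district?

T4, T5 cover every district at build cost 10 + 3 = 13.
Any cover uses at least 2 transmitter sites; among all covering selections none totals below 13.

13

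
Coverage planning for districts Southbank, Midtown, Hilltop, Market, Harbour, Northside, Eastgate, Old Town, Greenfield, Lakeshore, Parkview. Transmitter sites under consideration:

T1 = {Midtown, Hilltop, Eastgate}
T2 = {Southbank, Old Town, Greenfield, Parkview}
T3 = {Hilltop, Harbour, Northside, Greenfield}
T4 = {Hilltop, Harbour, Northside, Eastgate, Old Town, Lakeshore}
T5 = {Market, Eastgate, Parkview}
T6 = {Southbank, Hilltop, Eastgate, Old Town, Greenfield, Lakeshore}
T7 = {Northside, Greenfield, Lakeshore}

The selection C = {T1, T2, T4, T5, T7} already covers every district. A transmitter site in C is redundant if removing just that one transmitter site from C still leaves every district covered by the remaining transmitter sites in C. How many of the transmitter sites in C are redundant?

1

Drop T1: Midtown uncovered — not redundant.
Drop T2: Southbank uncovered — not redundant.
Drop T4: Harbour uncovered — not redundant.
Drop T5: Market uncovered — not redundant.
Drop T7: the rest still cover every district — redundant.
1 redundant: T7.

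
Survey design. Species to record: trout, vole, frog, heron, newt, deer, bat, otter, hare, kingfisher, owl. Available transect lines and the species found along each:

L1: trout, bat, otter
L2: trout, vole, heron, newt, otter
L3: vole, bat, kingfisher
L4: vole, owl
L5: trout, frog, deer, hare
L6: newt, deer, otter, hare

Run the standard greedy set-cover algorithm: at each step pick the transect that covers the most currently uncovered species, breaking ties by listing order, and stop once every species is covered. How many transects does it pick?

Pick 1: L2 covers 5 new species (trout, vole, heron, newt, otter).
Pick 2: L5 covers 3 new species (frog, deer, hare).
Pick 3: L3 covers 2 new species (bat, kingfisher).
Pick 4: L4 covers 1 new species (owl).
Greedy uses 4 transects.

4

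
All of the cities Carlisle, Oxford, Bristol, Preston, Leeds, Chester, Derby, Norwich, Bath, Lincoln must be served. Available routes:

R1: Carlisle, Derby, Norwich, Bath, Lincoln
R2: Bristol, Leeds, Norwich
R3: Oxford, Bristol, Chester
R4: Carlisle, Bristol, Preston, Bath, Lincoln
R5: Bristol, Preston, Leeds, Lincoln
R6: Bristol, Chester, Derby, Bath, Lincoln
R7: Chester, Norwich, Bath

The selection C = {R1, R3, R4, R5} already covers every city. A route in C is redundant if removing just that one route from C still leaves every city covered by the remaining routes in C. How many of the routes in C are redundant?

Drop R1: Derby, Norwich uncovered — not redundant.
Drop R3: Oxford, Chester uncovered — not redundant.
Drop R4: the rest still cover every city — redundant.
Drop R5: Leeds uncovered — not redundant.
1 redundant: R4.

1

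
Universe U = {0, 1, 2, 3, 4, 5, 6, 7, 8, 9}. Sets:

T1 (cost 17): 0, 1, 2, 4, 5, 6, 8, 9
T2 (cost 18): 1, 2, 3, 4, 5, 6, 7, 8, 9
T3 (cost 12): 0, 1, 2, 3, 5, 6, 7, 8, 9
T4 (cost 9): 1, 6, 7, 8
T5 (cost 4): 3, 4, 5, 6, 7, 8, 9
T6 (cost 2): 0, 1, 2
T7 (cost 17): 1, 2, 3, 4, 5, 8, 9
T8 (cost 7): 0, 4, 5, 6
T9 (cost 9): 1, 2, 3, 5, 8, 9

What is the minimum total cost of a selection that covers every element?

T5, T6 cover every element at cost 4 + 2 = 6.
Any cover uses at least 2 sets; among all covering selections none totals below 6.

6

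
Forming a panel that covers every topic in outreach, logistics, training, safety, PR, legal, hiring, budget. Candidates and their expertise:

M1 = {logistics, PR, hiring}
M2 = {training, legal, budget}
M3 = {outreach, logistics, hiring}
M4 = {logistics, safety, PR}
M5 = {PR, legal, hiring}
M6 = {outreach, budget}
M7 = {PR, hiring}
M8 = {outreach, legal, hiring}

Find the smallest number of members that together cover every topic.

3

M2, M3, M4 together cover {outreach, logistics, training, safety, PR, legal, hiring, budget} — every topic.
No 2 of the 8 members cover everything (all 28 pairs fall short), so 3 is minimum.
Greedy (largest uncovered first) would take M1, M2, M3, M4 — 4 members — but 3 suffice.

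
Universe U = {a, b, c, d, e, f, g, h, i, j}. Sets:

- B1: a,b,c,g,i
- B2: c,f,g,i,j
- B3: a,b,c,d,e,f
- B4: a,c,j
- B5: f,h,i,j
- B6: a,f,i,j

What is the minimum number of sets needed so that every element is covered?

B1, B3, B5 together cover {a, b, c, d, e, f, g, h, i, j} — every element.
No 2 of the 6 sets cover everything (all 15 pairs fall short), so 3 is minimum.

3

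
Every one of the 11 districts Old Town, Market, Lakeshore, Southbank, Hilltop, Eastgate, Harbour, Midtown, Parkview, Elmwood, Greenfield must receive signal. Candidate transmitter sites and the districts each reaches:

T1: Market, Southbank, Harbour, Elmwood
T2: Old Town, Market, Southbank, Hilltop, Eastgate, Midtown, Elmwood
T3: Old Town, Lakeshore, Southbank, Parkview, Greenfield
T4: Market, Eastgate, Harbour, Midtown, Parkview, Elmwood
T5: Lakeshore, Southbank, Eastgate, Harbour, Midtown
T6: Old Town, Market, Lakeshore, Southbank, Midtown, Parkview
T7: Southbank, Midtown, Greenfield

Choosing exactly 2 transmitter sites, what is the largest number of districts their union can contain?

10

Choosing T2, T3 covers {Old Town, Market, Lakeshore, Southbank, Hilltop, Eastgate, Midtown, Parkview, Elmwood, Greenfield} — 10 districts.
No choice of 2 transmitter sites does better; here Harbour is left uncovered.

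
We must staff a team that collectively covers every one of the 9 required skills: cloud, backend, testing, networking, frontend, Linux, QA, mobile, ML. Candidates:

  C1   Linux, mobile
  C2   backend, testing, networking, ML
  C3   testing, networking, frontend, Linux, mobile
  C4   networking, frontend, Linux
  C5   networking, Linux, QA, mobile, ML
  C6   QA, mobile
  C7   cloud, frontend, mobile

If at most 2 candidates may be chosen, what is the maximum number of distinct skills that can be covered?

7

Choosing C2, C3 covers {backend, testing, networking, frontend, Linux, mobile, ML} — 7 skills.
No choice of 2 candidates does better; here cloud, QA are left uncovered.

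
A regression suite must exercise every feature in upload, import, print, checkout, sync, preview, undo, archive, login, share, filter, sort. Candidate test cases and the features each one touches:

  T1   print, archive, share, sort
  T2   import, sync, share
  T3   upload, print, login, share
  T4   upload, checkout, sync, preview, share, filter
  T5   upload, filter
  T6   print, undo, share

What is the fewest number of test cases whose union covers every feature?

5

T1, T2, T3, T4, T6 together cover {upload, import, print, checkout, sync, preview, undo, archive, login, share, filter, sort} — every feature.
No 4 of the 6 test cases cover everything (all 15 size-4 selections fall short), so 5 is minimum.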